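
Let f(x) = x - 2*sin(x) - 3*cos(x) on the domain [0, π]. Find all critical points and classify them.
f'(x) = 3*sin(x) - 2*cos(x) + 1

Solve f'(x) = 0 on [0, π]:
  f'(x) = 0 ⇔ 3*sin(x) - 2*cos(x) = -1. Write the left side as R·cos(x + φ) with R = √((-2)² + (-3)²) = sqrt(13), cos φ = -2*sqrt(13)/13, sin φ = -3*sqrt(13)/13; then cos(x + φ) = -sqrt(13)/13. Solve for x and keep the solutions lying in [0, π].
  ⇒ x = atan((-3 + 4*sqrt(3))/(2 + 6*sqrt(3))) ≈ 0.3070

f''(x) = 2*sin(x) + 3*cos(x)
Second-derivative test at each critical point:
  f''(0.3070) = 3.4641 > 0 → local minimum

Critical points: x = atan((-3 + 4*sqrt(3))/(2 + 6*sqrt(3))) ≈ 0.3070 (local minimum)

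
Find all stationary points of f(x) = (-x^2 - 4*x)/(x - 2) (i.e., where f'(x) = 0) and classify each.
f'(x) = (-x^2 + 4*x + 8)/(x^2 - 4*x + 4)

Solve f'(x) = 0:
  f'(x) = -(x^2 - 4*x - 8)/(x - 2)^2; the denominator is positive wherever f is defined, so f'(x) = 0 ⇔ -x^2 + 4*x + 8 = 0.
  x^2 - 4*x - 8 = 0 has no rational roots; quadratic formula: x = (4 ± √48)/2.
  ⇒ x = 2 - 2*sqrt(3) ≈ -1.4641, 2 + 2*sqrt(3) ≈ 5.4641

f''(x) = -24/(x^3 - 6*x^2 + 12*x - 8)
Second-derivative test at each critical point:
  f''(-1.4641) = 0.5774 > 0 → local minimum
  f''(5.4641) = -0.5774 < 0 → local maximum

Critical points: x = 2 - 2*sqrt(3) ≈ -1.4641 (local minimum); x = 2 + 2*sqrt(3) ≈ 5.4641 (local maximum)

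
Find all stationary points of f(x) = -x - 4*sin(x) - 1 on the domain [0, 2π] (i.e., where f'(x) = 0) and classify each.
f'(x) = -4*cos(x) - 1

Solve f'(x) = 0 on [0, 2π]:
  f'(x) = 0 ⇔ cos(x) = -1/4, i.e. x = ±arccos(-1/4) + 2nπ; keep the solutions lying in [0, 2π].
  ⇒ x = acos(-1/4) ≈ 1.8235, -acos(-1/4) + 2*pi ≈ 4.4597

f''(x) = 4*sin(x)
Second-derivative test at each critical point:
  f''(1.8235) = 3.8730 > 0 → local minimum
  f''(4.4597) = -3.8730 < 0 → local maximum

Critical points: x = acos(-1/4) ≈ 1.8235 (local minimum); x = -acos(-1/4) + 2*pi ≈ 4.4597 (local maximum)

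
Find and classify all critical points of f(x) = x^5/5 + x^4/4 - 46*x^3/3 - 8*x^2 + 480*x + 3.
f'(x) = x^4 + x^3 - 46*x^2 - 16*x + 480

Solve f'(x) = 0:
  Factor: x^4 + x^3 - 46*x^2 - 16*x + 480 = (x - 5)*(x - 4)*(x + 4)*(x + 6) = 0.
  ⇒ x = -6, -4, 4, 5

f''(x) = 4*x^3 + 3*x^2 - 92*x - 16
Second-derivative test at each critical point:
  f''(-6) = -220 < 0 → local maximum
  f''(-4) = 144 > 0 → local minimum
  f''(4) = -80 < 0 → local maximum
  f''(5) = 99 > 0 → local minimum

Critical points: x = -6 (local maximum); x = -4 (local minimum); x = 4 (local maximum); x = 5 (local minimum)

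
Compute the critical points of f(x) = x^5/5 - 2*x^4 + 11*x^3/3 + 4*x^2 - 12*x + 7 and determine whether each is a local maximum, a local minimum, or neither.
f'(x) = x^4 - 8*x^3 + 11*x^2 + 8*x - 12

Solve f'(x) = 0:
  Factor: x^4 - 8*x^3 + 11*x^2 + 8*x - 12 = (x - 6)*(x - 2)*(x - 1)*(x + 1) = 0.
  ⇒ x = -1, 1, 2, 6

f''(x) = 4*x^3 - 24*x^2 + 22*x + 8
Second-derivative test at each critical point:
  f''(-1) = -42 < 0 → local maximum
  f''(1) = 10 > 0 → local minimum
  f''(2) = -12 < 0 → local maximum
  f''(6) = 140 > 0 → local minimum

Critical points: x = -1 (local maximum); x = 1 (local minimum); x = 2 (local maximum); x = 6 (local minimum)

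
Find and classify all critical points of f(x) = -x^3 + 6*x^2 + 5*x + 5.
f'(x) = -3*x^2 + 12*x + 5

Solve f'(x) = 0:
  3*x^2 - 12*x - 5 = 0 has no rational roots; quadratic formula: x = (12 ± √204)/6.
  ⇒ x = 2 - sqrt(51)/3 ≈ -0.3805, 2 + sqrt(51)/3 ≈ 4.3805

f''(x) = 12 - 6*x
Second-derivative test at each critical point:
  f''(-0.3805) = 14.2829 > 0 → local minimum
  f''(4.3805) = -14.2829 < 0 → local maximum

Critical points: x = 2 - sqrt(51)/3 ≈ -0.3805 (local minimum); x = 2 + sqrt(51)/3 ≈ 4.3805 (local maximum)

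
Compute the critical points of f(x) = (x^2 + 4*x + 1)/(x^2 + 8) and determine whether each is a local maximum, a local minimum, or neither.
f'(x) = 2*(-2*x^2 + 7*x + 16)/(x^4 + 16*x^2 + 64)

Solve f'(x) = 0:
  f'(x) = -2*(2*x^2 - 7*x - 16)/(x^2 + 8)^2; the denominator is positive wherever f is defined, so f'(x) = 0 ⇔ -4*x^2 + 14*x + 32 = 0.
  Factor: -4*x^2 + 14*x + 32 = -2*(2*x^2 - 7*x - 16); 2*x^2 - 7*x - 16 = 0 has no rational roots; quadratic formula: x = (7 ± √177)/4.
  ⇒ x = 7/4 - sqrt(177)/4 ≈ -1.5760, 7/4 + sqrt(177)/4 ≈ 5.0760

f''(x) = 2*(4*x^3 - 21*x^2 - 96*x + 56)/(x^6 + 24*x^4 + 192*x^2 + 512)
Second-derivative test at each critical point:
  f''(-1.5760) = 0.2421 > 0 → local minimum
  f''(5.0760) = -0.0233 < 0 → local maximum

Critical points: x = 7/4 - sqrt(177)/4 ≈ -1.5760 (local minimum); x = 7/4 + sqrt(177)/4 ≈ 5.0760 (local maximum)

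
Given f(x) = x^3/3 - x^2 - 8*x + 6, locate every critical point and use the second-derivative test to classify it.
f'(x) = x^2 - 2*x - 8

Solve f'(x) = 0:
  Factor: x^2 - 2*x - 8 = (x - 4)*(x + 2) = 0.
  ⇒ x = -2, 4

f''(x) = 2*x - 2
Second-derivative test at each critical point:
  f''(-2) = -6 < 0 → local maximum
  f''(4) = 6 > 0 → local minimum

Critical points: x = -2 (local maximum); x = 4 (local minimum)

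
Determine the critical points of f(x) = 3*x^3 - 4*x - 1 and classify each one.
f'(x) = 9*x^2 - 4

Solve f'(x) = 0:
  Factor: 9*x^2 - 4 = (3*x - 2)*(3*x + 2) = 0.
  ⇒ x = -2/3, 2/3

f''(x) = 18*x
Second-derivative test at each critical point:
  f''(-2/3) = -12 < 0 → local maximum
  f''(2/3) = 12 > 0 → local minimum

Critical points: x = -2/3 (local maximum); x = 2/3 (local minimum)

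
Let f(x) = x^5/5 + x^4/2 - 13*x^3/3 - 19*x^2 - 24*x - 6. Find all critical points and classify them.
f'(x) = x^4 + 2*x^3 - 13*x^2 - 38*x - 24

Solve f'(x) = 0:
  Factor: x^4 + 2*x^3 - 13*x^2 - 38*x - 24 = (x - 4)*(x + 1)*(x + 2)*(x + 3) = 0.
  ⇒ x = -3, -2, -1, 4

f''(x) = 4*x^3 + 6*x^2 - 26*x - 38
Second-derivative test at each critical point:
  f''(-3) = -14 < 0 → local maximum
  f''(-2) = 6 > 0 → local minimum
  f''(-1) = -10 < 0 → local maximum
  f''(4) = 210 > 0 → local minimum

Critical points: x = -3 (local maximum); x = -2 (local minimum); x = -1 (local maximum); x = 4 (local minimum)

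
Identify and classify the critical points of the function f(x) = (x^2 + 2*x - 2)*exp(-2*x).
f'(x) = 2*(-x^2 - x + 3)*exp(-2*x)

Solve f'(x) = 0:
  f'(x) = (-2*x^2 - 2*x + 6)·exp(-2*x) and exp(-2*x) > 0 for every x, so f'(x) = 0 ⇔ -2*x^2 - 2*x + 6 = 0.
  Factor: -2*x^2 - 2*x + 6 = -2*(x^2 + x - 3); x^2 + x - 3 = 0 has no rational roots; quadratic formula: x = (-1 ± √13)/2.
  ⇒ x = -sqrt(13)/2 - 1/2 ≈ -2.3028, -1/2 + sqrt(13)/2 ≈ 1.3028

f''(x) = 2*(2*x^2 - 7)*exp(-2*x)
Second-derivative test at each critical point:
  f''(-2.3028) = 721.3851 > 0 → local minimum
  f''(1.3028) = -0.5326 < 0 → local maximum

Critical points: x = -sqrt(13)/2 - 1/2 ≈ -2.3028 (local minimum); x = -1/2 + sqrt(13)/2 ≈ 1.3028 (local maximum)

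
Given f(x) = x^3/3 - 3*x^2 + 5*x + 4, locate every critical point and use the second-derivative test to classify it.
f'(x) = x^2 - 6*x + 5

Solve f'(x) = 0:
  Factor: x^2 - 6*x + 5 = (x - 5)*(x - 1) = 0.
  ⇒ x = 1, 5

f''(x) = 2*x - 6
Second-derivative test at each critical point:
  f''(1) = -4 < 0 → local maximum
  f''(5) = 4 > 0 → local minimum

Critical points: x = 1 (local maximum); x = 5 (local minimum)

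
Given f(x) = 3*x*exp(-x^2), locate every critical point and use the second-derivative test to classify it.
f'(x) = 3*(1 - 2*x^2)*exp(-x^2)

Solve f'(x) = 0:
  f'(x) = (3 - 6*x^2)·exp(-x^2) and exp(-x^2) > 0 for every x, so f'(x) = 0 ⇔ 3 - 6*x^2 = 0.
  Factor: 3 - 6*x^2 = -3*(2*x^2 - 1); 2*x^2 - 1 = 0 has no rational roots; quadratic formula: x = (0 ± √8)/4.
  ⇒ x = -sqrt(2)/2 ≈ -0.7071, sqrt(2)/2 ≈ 0.7071

f''(x) = (12*x^3 - 18*x)*exp(-x^2)
Second-derivative test at each critical point:
  f''(-0.7071) = 5.1466 > 0 → local minimum
  f''(0.7071) = -5.1466 < 0 → local maximum

Critical points: x = -sqrt(2)/2 ≈ -0.7071 (local minimum); x = sqrt(2)/2 ≈ 0.7071 (local maximum)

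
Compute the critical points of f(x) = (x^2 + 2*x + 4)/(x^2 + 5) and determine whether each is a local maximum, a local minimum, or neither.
f'(x) = 2*(-x^2 + x + 5)/(x^4 + 10*x^2 + 25)

Solve f'(x) = 0:
  f'(x) = -2*(x^2 - x - 5)/(x^2 + 5)^2; the denominator is positive wherever f is defined, so f'(x) = 0 ⇔ -2*x^2 + 2*x + 10 = 0.
  Factor: -2*x^2 + 2*x + 10 = -2*(x^2 - x - 5); x^2 - x - 5 = 0 has no rational roots; quadratic formula: x = (1 ± √21)/2.
  ⇒ x = 1/2 - sqrt(21)/2 ≈ -1.7913, 1/2 + sqrt(21)/2 ≈ 2.7913

f''(x) = 2*(2*x^3 - 3*x^2 - 30*x + 5)/(x^6 + 15*x^4 + 75*x^2 + 125)
Second-derivative test at each critical point:
  f''(-1.7913) = 0.1360 > 0 → local minimum
  f''(2.7913) = -0.0560 < 0 → local maximum

Critical points: x = 1/2 - sqrt(21)/2 ≈ -1.7913 (local minimum); x = 1/2 + sqrt(21)/2 ≈ 2.7913 (local maximum)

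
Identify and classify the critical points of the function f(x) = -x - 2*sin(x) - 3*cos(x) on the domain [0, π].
f'(x) = 3*sin(x) - 2*cos(x) - 1

Solve f'(x) = 0 on [0, π]:
  f'(x) = 0 ⇔ 3*sin(x) - 2*cos(x) = 1. Write the left side as R·cos(x + φ) with R = √((-2)² + (-3)²) = sqrt(13), cos φ = -2*sqrt(13)/13, sin φ = -3*sqrt(13)/13; then cos(x + φ) = sqrt(13)/13. Solve for x and keep the solutions lying in [0, π].
  ⇒ x = atan((3 + 4*sqrt(3))/(-2 + 6*sqrt(3))) ≈ 0.8690

f''(x) = 2*sin(x) + 3*cos(x)
Second-derivative test at each critical point:
  f''(0.8690) = 3.4641 > 0 → local minimum

Critical points: x = atan((3 + 4*sqrt(3))/(-2 + 6*sqrt(3))) ≈ 0.8690 (local minimum)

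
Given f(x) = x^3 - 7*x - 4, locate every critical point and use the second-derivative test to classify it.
f'(x) = 3*x^2 - 7

Solve f'(x) = 0:
  3*x^2 - 7 = 0 has no rational roots; quadratic formula: x = (0 ± √84)/6.
  ⇒ x = -sqrt(21)/3 ≈ -1.5275, sqrt(21)/3 ≈ 1.5275

f''(x) = 6*x
Second-derivative test at each critical point:
  f''(-1.5275) = -9.1652 < 0 → local maximum
  f''(1.5275) = 9.1652 > 0 → local minimum

Critical points: x = -sqrt(21)/3 ≈ -1.5275 (local maximum); x = sqrt(21)/3 ≈ 1.5275 (local minimum)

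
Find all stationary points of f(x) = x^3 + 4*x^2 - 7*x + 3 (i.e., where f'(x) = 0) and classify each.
f'(x) = 3*x^2 + 8*x - 7

Solve f'(x) = 0:
  3*x^2 + 8*x - 7 = 0 has no rational roots; quadratic formula: x = (-8 ± √148)/6.
  ⇒ x = -sqrt(37)/3 - 4/3 ≈ -3.3609, -4/3 + sqrt(37)/3 ≈ 0.6943

f''(x) = 6*x + 8
Second-derivative test at each critical point:
  f''(-3.3609) = -12.1655 < 0 → local maximum
  f''(0.6943) = 12.1655 > 0 → local minimum

Critical points: x = -sqrt(37)/3 - 4/3 ≈ -3.3609 (local maximum); x = -4/3 + sqrt(37)/3 ≈ 0.6943 (local minimum)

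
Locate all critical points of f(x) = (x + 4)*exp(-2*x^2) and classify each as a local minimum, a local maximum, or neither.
f'(x) = (-4*x*(x + 4) + 1)*exp(-2*x^2)

Solve f'(x) = 0:
  f'(x) = (-4*x^2 - 16*x + 1)·exp(-2*x^2) and exp(-2*x^2) > 0 for every x, so f'(x) = 0 ⇔ -4*x^2 - 16*x + 1 = 0.
  4*x^2 + 16*x - 1 = 0 has no rational roots; quadratic formula: x = (-16 ± √272)/8.
  ⇒ x = -sqrt(17)/2 - 2 ≈ -4.0616, -2 + sqrt(17)/2 ≈ 0.0616

f''(x) = 4*(4*x^2*(x + 4) - 3*x - 4)*exp(-2*x^2)
Second-derivative test at each critical point:
  f''(-4.0616) = 7.742e-14 > 0 → local minimum
  f''(0.0616) = -16.3679 < 0 → local maximum

Critical points: x = -sqrt(17)/2 - 2 ≈ -4.0616 (local minimum); x = -2 + sqrt(17)/2 ≈ 0.0616 (local maximum)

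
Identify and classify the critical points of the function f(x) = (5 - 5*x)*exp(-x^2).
f'(x) = 5*(2*x*(x - 1) - 1)*exp(-x^2)

Solve f'(x) = 0:
  f'(x) = (10*x^2 - 10*x - 5)·exp(-x^2) and exp(-x^2) > 0 for every x, so f'(x) = 0 ⇔ 10*x^2 - 10*x - 5 = 0.
  Factor: 10*x^2 - 10*x - 5 = 5*(2*x^2 - 2*x - 1); 2*x^2 - 2*x - 1 = 0 has no rational roots; quadratic formula: x = (2 ± √12)/4.
  ⇒ x = 1/2 - sqrt(3)/2 ≈ -0.3660, 1/2 + sqrt(3)/2 ≈ 1.3660

f''(x) = 10*(2*x^2*(1 - x) + 3*x - 1)*exp(-x^2)
Second-derivative test at each critical point:
  f''(-0.3660) = -15.1487 < 0 → local maximum
  f''(1.3660) = 2.6801 > 0 → local minimum

Critical points: x = 1/2 - sqrt(3)/2 ≈ -0.3660 (local maximum); x = 1/2 + sqrt(3)/2 ≈ 1.3660 (local minimum)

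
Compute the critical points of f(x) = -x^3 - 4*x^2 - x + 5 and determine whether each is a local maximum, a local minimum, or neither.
f'(x) = -3*x^2 - 8*x - 1

Solve f'(x) = 0:
  3*x^2 + 8*x + 1 = 0 has no rational roots; quadratic formula: x = (-8 ± √52)/6.
  ⇒ x = -4/3 - sqrt(13)/3 ≈ -2.5352, -4/3 + sqrt(13)/3 ≈ -0.1315

f''(x) = -6*x - 8
Second-derivative test at each critical point:
  f''(-2.5352) = 7.2111 > 0 → local minimum
  f''(-0.1315) = -7.2111 < 0 → local maximum

Critical points: x = -4/3 - sqrt(13)/3 ≈ -2.5352 (local minimum); x = -4/3 + sqrt(13)/3 ≈ -0.1315 (local maximum)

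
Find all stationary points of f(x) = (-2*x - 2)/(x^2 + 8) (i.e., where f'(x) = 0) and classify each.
f'(x) = 2*(-x^2 + 2*x*(x + 1) - 8)/(x^2 + 8)^2

Solve f'(x) = 0:
  f'(x) = 2*(x - 2)*(x + 4)/(x^2 + 8)^2; the denominator is positive wherever f is defined, so f'(x) = 0 ⇔ 2*x^2 + 4*x - 16 = 0.
  Factor: 2*x^2 + 4*x - 16 = 2*(x - 2)*(x + 4) = 0.
  ⇒ x = -4, 2

f''(x) = 4*(-4*x^2*(x + 1) + (3*x + 1)*(x^2 + 8))/(x^2 + 8)^3
Second-derivative test at each critical point:
  f''(-4) = -1/48 < 0 → local maximum
  f''(2) = 1/12 > 0 → local minimum

Critical points: x = -4 (local maximum); x = 2 (local minimum)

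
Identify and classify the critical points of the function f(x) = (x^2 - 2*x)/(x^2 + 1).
f'(x) = 2*(x^2 + x - 1)/(x^4 + 2*x^2 + 1)

Solve f'(x) = 0:
  f'(x) = 2*(x^2 + x - 1)/(x^2 + 1)^2; the denominator is positive wherever f is defined, so f'(x) = 0 ⇔ 2*x^2 + 2*x - 2 = 0.
  Factor: 2*x^2 + 2*x - 2 = 2*(x^2 + x - 1); x^2 + x - 1 = 0 has no rational roots; quadratic formula: x = (-1 ± √5)/2.
  ⇒ x = -sqrt(5)/2 - 1/2 ≈ -1.6180, -1/2 + sqrt(5)/2 ≈ 0.6180

f''(x) = 2*(-2*x^3 - 3*x^2 + 6*x + 1)/(x^6 + 3*x^4 + 3*x^2 + 1)
Second-derivative test at each critical point:
  f''(-1.6180) = -0.3416 < 0 → local maximum
  f''(0.6180) = 2.3416 > 0 → local minimum

Critical points: x = -sqrt(5)/2 - 1/2 ≈ -1.6180 (local maximum); x = -1/2 + sqrt(5)/2 ≈ 0.6180 (local minimum)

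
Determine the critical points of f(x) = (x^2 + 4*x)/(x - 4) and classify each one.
f'(x) = (x^2 - 8*x - 16)/(x^2 - 8*x + 16)

Solve f'(x) = 0:
  f'(x) = (x^2 - 8*x - 16)/(x - 4)^2; the denominator is positive wherever f is defined, so f'(x) = 0 ⇔ x^2 - 8*x - 16 = 0.
  x^2 - 8*x - 16 = 0 has no rational roots; quadratic formula: x = (8 ± √128)/2.
  ⇒ x = 4 - 4*sqrt(2) ≈ -1.6569, 4 + 4*sqrt(2) ≈ 9.6569

f''(x) = 64/(x^3 - 12*x^2 + 48*x - 64)
Second-derivative test at each critical point:
  f''(-1.6569) = -0.3536 < 0 → local maximum
  f''(9.6569) = 0.3536 > 0 → local minimum

Critical points: x = 4 - 4*sqrt(2) ≈ -1.6569 (local maximum); x = 4 + 4*sqrt(2) ≈ 9.6569 (local minimum)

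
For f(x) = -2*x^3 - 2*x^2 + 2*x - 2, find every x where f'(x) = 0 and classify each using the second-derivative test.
f'(x) = -6*x^2 - 4*x + 2

Solve f'(x) = 0:
  Factor: -6*x^2 - 4*x + 2 = -2*(x + 1)*(3*x - 1) = 0.
  ⇒ x = -1, 1/3

f''(x) = -12*x - 4
Second-derivative test at each critical point:
  f''(-1) = 8 > 0 → local minimum
  f''(1/3) = -8 < 0 → local maximum

Critical points: x = -1 (local minimum); x = 1/3 (local maximum)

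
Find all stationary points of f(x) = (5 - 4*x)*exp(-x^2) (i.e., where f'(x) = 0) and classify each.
f'(x) = 2*(x*(4*x - 5) - 2)*exp(-x^2)

Solve f'(x) = 0:
  f'(x) = (8*x^2 - 10*x - 4)·exp(-x^2) and exp(-x^2) > 0 for every x, so f'(x) = 0 ⇔ 8*x^2 - 10*x - 4 = 0.
  Factor: 8*x^2 - 10*x - 4 = 2*(4*x^2 - 5*x - 2); 4*x^2 - 5*x - 2 = 0 has no rational roots; quadratic formula: x = (5 ± √57)/8.
  ⇒ x = 5/8 - sqrt(57)/8 ≈ -0.3187, 5/8 + sqrt(57)/8 ≈ 1.5687

f''(x) = 2*(2*x^2*(5 - 4*x) + 12*x - 5)*exp(-x^2)
Second-derivative test at each critical point:
  f''(-0.3187) = -13.6411 < 0 → local maximum
  f''(1.5687) = 1.2889 > 0 → local minimum

Critical points: x = 5/8 - sqrt(57)/8 ≈ -0.3187 (local maximum); x = 5/8 + sqrt(57)/8 ≈ 1.5687 (local minimum)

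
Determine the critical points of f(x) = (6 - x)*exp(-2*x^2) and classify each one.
f'(x) = (4*x*(x - 6) - 1)*exp(-2*x^2)

Solve f'(x) = 0:
  f'(x) = (4*x^2 - 24*x - 1)·exp(-2*x^2) and exp(-2*x^2) > 0 for every x, so f'(x) = 0 ⇔ 4*x^2 - 24*x - 1 = 0.
  4*x^2 - 24*x - 1 = 0 has no rational roots; quadratic formula: x = (24 ± √592)/8.
  ⇒ x = 3 - sqrt(37)/2 ≈ -0.0414, 3 + sqrt(37)/2 ≈ 6.0414

f''(x) = 4*(4*x^2*(6 - x) + 3*x - 6)*exp(-2*x^2)
Second-derivative test at each critical point:
  f''(-0.0414) = -24.2479 < 0 → local maximum
  f''(6.0414) = 4.832e-31 > 0 → local minimum

Critical points: x = 3 - sqrt(37)/2 ≈ -0.0414 (local maximum); x = 3 + sqrt(37)/2 ≈ 6.0414 (local minimum)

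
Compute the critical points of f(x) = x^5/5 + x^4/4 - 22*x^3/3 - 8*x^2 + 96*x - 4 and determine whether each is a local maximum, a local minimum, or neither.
f'(x) = x^4 + x^3 - 22*x^2 - 16*x + 96

Solve f'(x) = 0:
  Factor: x^4 + x^3 - 22*x^2 - 16*x + 96 = (x - 4)*(x - 2)*(x + 3)*(x + 4) = 0.
  ⇒ x = -4, -3, 2, 4

f''(x) = 4*x^3 + 3*x^2 - 44*x - 16
Second-derivative test at each critical point:
  f''(-4) = -48 < 0 → local maximum
  f''(-3) = 35 > 0 → local minimum
  f''(2) = -60 < 0 → local maximum
  f''(4) = 112 > 0 → local minimum

Critical points: x = -4 (local maximum); x = -3 (local minimum); x = 2 (local maximum); x = 4 (local minimum)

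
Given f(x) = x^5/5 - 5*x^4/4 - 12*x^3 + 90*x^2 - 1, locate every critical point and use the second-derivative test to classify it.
f'(x) = x*(x^3 - 5*x^2 - 36*x + 180)

Solve f'(x) = 0:
  Factor: x^4 - 5*x^3 - 36*x^2 + 180*x = x*(x - 6)*(x - 5)*(x + 6) = 0.
  ⇒ x = -6, 0, 5, 6

f''(x) = 4*x^3 - 15*x^2 - 72*x + 180
Second-derivative test at each critical point:
  f''(-6) = -792 < 0 → local maximum
  f''(0) = 180 > 0 → local minimum
  f''(5) = -55 < 0 → local maximum
  f''(6) = 72 > 0 → local minimum

Critical points: x = -6 (local maximum); x = 0 (local minimum); x = 5 (local maximum); x = 6 (local minimum)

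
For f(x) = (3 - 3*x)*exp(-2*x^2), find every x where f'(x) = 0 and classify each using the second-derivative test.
f'(x) = 3*(4*x*(x - 1) - 1)*exp(-2*x^2)

Solve f'(x) = 0:
  f'(x) = (12*x^2 - 12*x - 3)·exp(-2*x^2) and exp(-2*x^2) > 0 for every x, so f'(x) = 0 ⇔ 12*x^2 - 12*x - 3 = 0.
  Factor: 12*x^2 - 12*x - 3 = 3*(4*x^2 - 4*x - 1); 4*x^2 - 4*x - 1 = 0 has no rational roots; quadratic formula: x = (4 ± √32)/8.
  ⇒ x = 1/2 - sqrt(2)/2 ≈ -0.2071, 1/2 + sqrt(2)/2 ≈ 1.2071

f''(x) = 12*(4*x^2*(1 - x) + 3*x - 1)*exp(-2*x^2)
Second-derivative test at each critical point:
  f''(-0.2071) = -15.5754 < 0 → local maximum
  f''(1.2071) = 0.9206 > 0 → local minimum

Critical points: x = 1/2 - sqrt(2)/2 ≈ -0.2071 (local maximum); x = 1/2 + sqrt(2)/2 ≈ 1.2071 (local minimum)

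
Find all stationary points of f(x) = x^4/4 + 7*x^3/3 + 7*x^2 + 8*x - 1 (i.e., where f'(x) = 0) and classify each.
f'(x) = x^3 + 7*x^2 + 14*x + 8

Solve f'(x) = 0:
  Factor: x^3 + 7*x^2 + 14*x + 8 = (x + 1)*(x + 2)*(x + 4) = 0.
  ⇒ x = -4, -2, -1

f''(x) = 3*x^2 + 14*x + 14
Second-derivative test at each critical point:
  f''(-4) = 6 > 0 → local minimum
  f''(-2) = -2 < 0 → local maximum
  f''(-1) = 3 > 0 → local minimum

Critical points: x = -4 (local minimum); x = -2 (local maximum); x = -1 (local minimum)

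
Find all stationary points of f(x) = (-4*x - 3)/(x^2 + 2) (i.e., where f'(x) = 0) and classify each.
f'(x) = 2*(2*x^2 + 3*x - 4)/(x^4 + 4*x^2 + 4)

Solve f'(x) = 0:
  f'(x) = 2*(2*x^2 + 3*x - 4)/(x^2 + 2)^2; the denominator is positive wherever f is defined, so f'(x) = 0 ⇔ 4*x^2 + 6*x - 8 = 0.
  Factor: 4*x^2 + 6*x - 8 = 2*(2*x^2 + 3*x - 4); 2*x^2 + 3*x - 4 = 0 has no rational roots; quadratic formula: x = (-3 ± √41)/4.
  ⇒ x = -sqrt(41)/4 - 3/4 ≈ -2.3508, -3/4 + sqrt(41)/4 ≈ 0.8508

f''(x) = 2*(-4*x^2*(4*x + 3) + 3*(4*x + 1)*(x^2 + 2))/(x^2 + 2)^3
Second-derivative test at each critical point:
  f''(-2.3508) = -0.2261 < 0 → local maximum
  f''(0.8508) = 1.7261 > 0 → local minimum

Critical points: x = -sqrt(41)/4 - 3/4 ≈ -2.3508 (local maximum); x = -3/4 + sqrt(41)/4 ≈ 0.8508 (local minimum)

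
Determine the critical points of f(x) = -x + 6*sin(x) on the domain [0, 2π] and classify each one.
f'(x) = 6*cos(x) - 1

Solve f'(x) = 0 on [0, 2π]:
  f'(x) = 0 ⇔ cos(x) = 1/6, i.e. x = ±arccos(1/6) + 2nπ; keep the solutions lying in [0, 2π].
  ⇒ x = acos(1/6) ≈ 1.4033, -acos(1/6) + 2*pi ≈ 4.8798

f''(x) = -6*sin(x)
Second-derivative test at each critical point:
  f''(1.4033) = -5.9161 < 0 → local maximum
  f''(4.8798) = 5.9161 > 0 → local minimum

Critical points: x = acos(1/6) ≈ 1.4033 (local maximum); x = -acos(1/6) + 2*pi ≈ 4.8798 (local minimum)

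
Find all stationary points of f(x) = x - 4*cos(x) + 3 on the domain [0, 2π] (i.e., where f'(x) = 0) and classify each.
f'(x) = 4*sin(x) + 1

Solve f'(x) = 0 on [0, 2π]:
  f'(x) = 0 ⇔ sin(x) = -1/4, i.e. x = arcsin(-1/4) + 2nπ or x = π − arcsin(-1/4) + 2nπ; keep the solutions lying in [0, 2π].
  ⇒ x = asin(1/4) + pi ≈ 3.3943, -asin(1/4) + 2*pi ≈ 6.0305

f''(x) = 4*cos(x)
Second-derivative test at each critical point:
  f''(3.3943) = -3.8730 < 0 → local maximum
  f''(6.0305) = 3.8730 > 0 → local minimum

Critical points: x = asin(1/4) + pi ≈ 3.3943 (local maximum); x = -asin(1/4) + 2*pi ≈ 6.0305 (local minimum)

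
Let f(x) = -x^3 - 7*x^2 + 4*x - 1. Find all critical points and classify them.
f'(x) = -3*x^2 - 14*x + 4

Solve f'(x) = 0:
  3*x^2 + 14*x - 4 = 0 has no rational roots; quadratic formula: x = (-14 ± √244)/6.
  ⇒ x = -sqrt(61)/3 - 7/3 ≈ -4.9367, -7/3 + sqrt(61)/3 ≈ 0.2701

f''(x) = -6*x - 14
Second-derivative test at each critical point:
  f''(-4.9367) = 15.6205 > 0 → local minimum
  f''(0.2701) = -15.6205 < 0 → local maximum

Critical points: x = -sqrt(61)/3 - 7/3 ≈ -4.9367 (local minimum); x = -7/3 + sqrt(61)/3 ≈ 0.2701 (local maximum)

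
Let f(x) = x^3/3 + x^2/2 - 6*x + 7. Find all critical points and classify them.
f'(x) = x^2 + x - 6

Solve f'(x) = 0:
  Factor: x^2 + x - 6 = (x - 2)*(x + 3) = 0.
  ⇒ x = -3, 2

f''(x) = 2*x + 1
Second-derivative test at each critical point:
  f''(-3) = -5 < 0 → local maximum
  f''(2) = 5 > 0 → local minimum

Critical points: x = -3 (local maximum); x = 2 (local minimum)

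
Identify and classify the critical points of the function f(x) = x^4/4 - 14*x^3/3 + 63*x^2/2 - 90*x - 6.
f'(x) = x^3 - 14*x^2 + 63*x - 90

Solve f'(x) = 0:
  Factor: x^3 - 14*x^2 + 63*x - 90 = (x - 6)*(x - 5)*(x - 3) = 0.
  ⇒ x = 3, 5, 6

f''(x) = 3*x^2 - 28*x + 63
Second-derivative test at each critical point:
  f''(3) = 6 > 0 → local minimum
  f''(5) = -2 < 0 → local maximum
  f''(6) = 3 > 0 → local minimum

Critical points: x = 3 (local minimum); x = 5 (local maximum); x = 6 (local minimum)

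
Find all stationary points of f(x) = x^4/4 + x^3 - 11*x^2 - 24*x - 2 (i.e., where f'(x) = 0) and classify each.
f'(x) = x^3 + 3*x^2 - 22*x - 24

Solve f'(x) = 0:
  Factor: x^3 + 3*x^2 - 22*x - 24 = (x - 4)*(x + 1)*(x + 6) = 0.
  ⇒ x = -6, -1, 4

f''(x) = 3*x^2 + 6*x - 22
Second-derivative test at each critical point:
  f''(-6) = 50 > 0 → local minimum
  f''(-1) = -25 < 0 → local maximum
  f''(4) = 50 > 0 → local minimum

Critical points: x = -6 (local minimum); x = -1 (local maximum); x = 4 (local minimum)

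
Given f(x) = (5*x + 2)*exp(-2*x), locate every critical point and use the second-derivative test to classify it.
f'(x) = (1 - 10*x)*exp(-2*x)

Solve f'(x) = 0:
  f'(x) = (1 - 10*x)·exp(-2*x) and exp(-2*x) > 0 for every x, so f'(x) = 0 ⇔ 1 - 10*x = 0.
  1 - 10*x = 0.
  ⇒ x = 1/10

f''(x) = 4*(5*x - 3)*exp(-2*x)
Second-derivative test at each critical point:
  f''(1/10) = -8.1873 < 0 → local maximum

Critical points: x = 1/10 (local maximum)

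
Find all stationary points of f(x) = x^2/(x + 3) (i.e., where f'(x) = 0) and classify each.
f'(x) = x*(x + 6)/(x^2 + 6*x + 9)

Solve f'(x) = 0:
  f'(x) = x*(x + 6)/(x + 3)^2; the denominator is positive wherever f is defined, so f'(x) = 0 ⇔ x^2 + 6*x = 0.
  Factor: x^2 + 6*x = x*(x + 6) = 0.
  ⇒ x = -6, 0

f''(x) = 18/(x^3 + 9*x^2 + 27*x + 27)
Second-derivative test at each critical point:
  f''(-6) = -2/3 < 0 → local maximum
  f''(0) = 2/3 > 0 → local minimum

Critical points: x = -6 (local maximum); x = 0 (local minimum)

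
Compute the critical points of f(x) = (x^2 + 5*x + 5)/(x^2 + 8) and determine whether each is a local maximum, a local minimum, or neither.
f'(x) = (-5*x^2 + 6*x + 40)/(x^4 + 16*x^2 + 64)

Solve f'(x) = 0:
  f'(x) = -(5*x^2 - 6*x - 40)/(x^2 + 8)^2; the denominator is positive wherever f is defined, so f'(x) = 0 ⇔ -5*x^2 + 6*x + 40 = 0.
  5*x^2 - 6*x - 40 = 0 has no rational roots; quadratic formula: x = (6 ± √836)/10.
  ⇒ x = 3/5 - sqrt(209)/5 ≈ -2.2914, 3/5 + sqrt(209)/5 ≈ 3.4914

f''(x) = 2*(5*x^3 - 9*x^2 - 120*x + 24)/(x^6 + 24*x^4 + 192*x^2 + 512)
Second-derivative test at each critical point:
  f''(-2.2914) = 0.1647 > 0 → local minimum
  f''(3.4914) = -0.0709 < 0 → local maximum

Critical points: x = 3/5 - sqrt(209)/5 ≈ -2.2914 (local minimum); x = 3/5 + sqrt(209)/5 ≈ 3.4914 (local maximum)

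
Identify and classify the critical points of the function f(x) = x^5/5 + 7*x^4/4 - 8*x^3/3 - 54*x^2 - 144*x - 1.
f'(x) = x^4 + 7*x^3 - 8*x^2 - 108*x - 144

Solve f'(x) = 0:
  Factor: x^4 + 7*x^3 - 8*x^2 - 108*x - 144 = (x - 4)*(x + 2)*(x + 3)*(x + 6) = 0.
  ⇒ x = -6, -3, -2, 4

f''(x) = 4*x^3 + 21*x^2 - 16*x - 108
Second-derivative test at each critical point:
  f''(-6) = -120 < 0 → local maximum
  f''(-3) = 21 > 0 → local minimum
  f''(-2) = -24 < 0 → local maximum
  f''(4) = 420 > 0 → local minimum

Critical points: x = -6 (local maximum); x = -3 (local minimum); x = -2 (local maximum); x = 4 (local minimum)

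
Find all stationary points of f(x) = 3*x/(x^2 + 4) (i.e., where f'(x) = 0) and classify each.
f'(x) = 3*(4 - x^2)/(x^4 + 8*x^2 + 16)

Solve f'(x) = 0:
  f'(x) = -3*(x - 2)*(x + 2)/(x^2 + 4)^2; the denominator is positive wherever f is defined, so f'(x) = 0 ⇔ 12 - 3*x^2 = 0.
  Factor: 12 - 3*x^2 = -3*(x - 2)*(x + 2) = 0.
  ⇒ x = -2, 2

f''(x) = 6*x*(x^2 - 12)/(x^2 + 4)^3
Second-derivative test at each critical point:
  f''(-2) = 3/16 > 0 → local minimum
  f''(2) = -3/16 < 0 → local maximum

Critical points: x = -2 (local minimum); x = 2 (local maximum)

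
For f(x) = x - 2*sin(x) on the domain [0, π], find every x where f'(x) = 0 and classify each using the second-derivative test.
f'(x) = 1 - 2*cos(x)

Solve f'(x) = 0 on [0, π]:
  f'(x) = 0 ⇔ cos(x) = 1/2, i.e. x = ±arccos(1/2) + 2nπ; keep the solutions lying in [0, π].
  ⇒ x = pi/3 ≈ 1.0472

f''(x) = 2*sin(x)
Second-derivative test at each critical point:
  f''(1.0472) = 1.7321 > 0 → local minimum

Critical points: x = pi/3 ≈ 1.0472 (local minimum)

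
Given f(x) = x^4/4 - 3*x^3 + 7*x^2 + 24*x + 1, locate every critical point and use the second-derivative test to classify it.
f'(x) = x^3 - 9*x^2 + 14*x + 24

Solve f'(x) = 0:
  Factor: x^3 - 9*x^2 + 14*x + 24 = (x - 6)*(x - 4)*(x + 1) = 0.
  ⇒ x = -1, 4, 6

f''(x) = 3*x^2 - 18*x + 14
Second-derivative test at each critical point:
  f''(-1) = 35 > 0 → local minimum
  f''(4) = -10 < 0 → local maximum
  f''(6) = 14 > 0 → local minimum

Critical points: x = -1 (local minimum); x = 4 (local maximum); x = 6 (local minimum)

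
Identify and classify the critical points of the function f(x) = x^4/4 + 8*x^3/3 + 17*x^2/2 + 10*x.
f'(x) = x^3 + 8*x^2 + 17*x + 10

Solve f'(x) = 0:
  Factor: x^3 + 8*x^2 + 17*x + 10 = (x + 1)*(x + 2)*(x + 5) = 0.
  ⇒ x = -5, -2, -1

f''(x) = 3*x^2 + 16*x + 17
Second-derivative test at each critical point:
  f''(-5) = 12 > 0 → local minimum
  f''(-2) = -3 < 0 → local maximum
  f''(-1) = 4 > 0 → local minimum

Critical points: x = -5 (local minimum); x = -2 (local maximum); x = -1 (local minimum)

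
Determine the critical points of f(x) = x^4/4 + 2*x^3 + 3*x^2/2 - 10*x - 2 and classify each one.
f'(x) = x^3 + 6*x^2 + 3*x - 10

Solve f'(x) = 0:
  Factor: x^3 + 6*x^2 + 3*x - 10 = (x - 1)*(x + 2)*(x + 5) = 0.
  ⇒ x = -5, -2, 1

f''(x) = 3*x^2 + 12*x + 3
Second-derivative test at each critical point:
  f''(-5) = 18 > 0 → local minimum
  f''(-2) = -9 < 0 → local maximum
  f''(1) = 18 > 0 → local minimum

Critical points: x = -5 (local minimum); x = -2 (local maximum); x = 1 (local minimum)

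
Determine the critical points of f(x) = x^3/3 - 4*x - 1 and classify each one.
f'(x) = x^2 - 4

Solve f'(x) = 0:
  Factor: x^2 - 4 = (x - 2)*(x + 2) = 0.
  ⇒ x = -2, 2

f''(x) = 2*x
Second-derivative test at each critical point:
  f''(-2) = -4 < 0 → local maximum
  f''(2) = 4 > 0 → local minimum

Critical points: x = -2 (local maximum); x = 2 (local minimum)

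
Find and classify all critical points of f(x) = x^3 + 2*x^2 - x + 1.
f'(x) = 3*x^2 + 4*x - 1

Solve f'(x) = 0:
  3*x^2 + 4*x - 1 = 0 has no rational roots; quadratic formula: x = (-4 ± √28)/6.
  ⇒ x = -sqrt(7)/3 - 2/3 ≈ -1.5486, -2/3 + sqrt(7)/3 ≈ 0.2153

f''(x) = 6*x + 4
Second-derivative test at each critical point:
  f''(-1.5486) = -5.2915 < 0 → local maximum
  f''(0.2153) = 5.2915 > 0 → local minimum

Critical points: x = -sqrt(7)/3 - 2/3 ≈ -1.5486 (local maximum); x = -2/3 + sqrt(7)/3 ≈ 0.2153 (local minimum)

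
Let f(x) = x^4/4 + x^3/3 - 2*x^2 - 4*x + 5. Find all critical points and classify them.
f'(x) = x^3 + x^2 - 4*x - 4

Solve f'(x) = 0:
  Factor: x^3 + x^2 - 4*x - 4 = (x - 2)*(x + 1)*(x + 2) = 0.
  ⇒ x = -2, -1, 2

f''(x) = 3*x^2 + 2*x - 4
Second-derivative test at each critical point:
  f''(-2) = 4 > 0 → local minimum
  f''(-1) = -3 < 0 → local maximum
  f''(2) = 12 > 0 → local minimum

Critical points: x = -2 (local minimum); x = -1 (local maximum); x = 2 (local minimum)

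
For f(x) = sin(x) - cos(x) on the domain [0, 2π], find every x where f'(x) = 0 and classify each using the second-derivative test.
f'(x) = sin(x) + cos(x)

Solve f'(x) = 0 on [0, 2π]:
  f'(x) = 0 ⇔ cos(x) = -sin(x) ⇔ tan(x) = -1, i.e. x = arctan(-1) + nπ; keep the solutions lying in [0, 2π].
  ⇒ x = 3*pi/4 ≈ 2.3562, 7*pi/4 ≈ 5.4978

f''(x) = -sin(x) + cos(x)
Second-derivative test at each critical point:
  f''(2.3562) = -1.4142 < 0 → local maximum
  f''(5.4978) = 1.4142 > 0 → local minimum

Critical points: x = 3*pi/4 ≈ 2.3562 (local maximum); x = 7*pi/4 ≈ 5.4978 (local minimum)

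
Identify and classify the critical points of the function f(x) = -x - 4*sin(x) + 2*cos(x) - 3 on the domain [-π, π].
f'(x) = -2*sin(x) - 4*cos(x) - 1

Solve f'(x) = 0 on [-π, π]:
  f'(x) = 0 ⇔ -2*sin(x) - 4*cos(x) = 1. Write the left side as R·cos(x + φ) with R = √((-4)² + 2²) = 2*sqrt(5), cos φ = -2*sqrt(5)/5, sin φ = sqrt(5)/5; then cos(x + φ) = sqrt(5)/10. Solve for x and keep the solutions lying in [-π, π].
  ⇒ x = atan((-2*sqrt(19) - 1)/(-2 + sqrt(19))) ≈ -1.3327, atan((-1 + 2*sqrt(19))/(-sqrt(19) - 2)) + pi ≈ 2.2600

f''(x) = 4*sin(x) - 2*cos(x)
Second-derivative test at each critical point:
  f''(-1.3327) = -4.3589 < 0 → local maximum
  f''(2.2600) = 4.3589 > 0 → local minimum

Critical points: x = atan((-2*sqrt(19) - 1)/(-2 + sqrt(19))) ≈ -1.3327 (local maximum); x = atan((-1 + 2*sqrt(19))/(-sqrt(19) - 2)) + pi ≈ 2.2600 (local minimum)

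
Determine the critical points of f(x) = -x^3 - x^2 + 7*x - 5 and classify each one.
f'(x) = -3*x^2 - 2*x + 7

Solve f'(x) = 0:
  3*x^2 + 2*x - 7 = 0 has no rational roots; quadratic formula: x = (-2 ± √88)/6.
  ⇒ x = -sqrt(22)/3 - 1/3 ≈ -1.8968, -1/3 + sqrt(22)/3 ≈ 1.2301

f''(x) = -6*x - 2
Second-derivative test at each critical point:
  f''(-1.8968) = 9.3808 > 0 → local minimum
  f''(1.2301) = -9.3808 < 0 → local maximum

Critical points: x = -sqrt(22)/3 - 1/3 ≈ -1.8968 (local minimum); x = -1/3 + sqrt(22)/3 ≈ 1.2301 (local maximum)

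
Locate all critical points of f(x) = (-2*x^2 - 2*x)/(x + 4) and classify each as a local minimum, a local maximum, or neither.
f'(x) = 2*(-x^2 - 8*x - 4)/(x^2 + 8*x + 16)

Solve f'(x) = 0:
  f'(x) = -2*(x^2 + 8*x + 4)/(x + 4)^2; the denominator is positive wherever f is defined, so f'(x) = 0 ⇔ -2*x^2 - 16*x - 8 = 0.
  Factor: -2*x^2 - 16*x - 8 = -2*(x^2 + 8*x + 4); x^2 + 8*x + 4 = 0 has no rational roots; quadratic formula: x = (-8 ± √48)/2.
  ⇒ x = -4 - 2*sqrt(3) ≈ -7.4641, -4 + 2*sqrt(3) ≈ -0.5359

f''(x) = -48/(x^3 + 12*x^2 + 48*x + 64)
Second-derivative test at each critical point:
  f''(-7.4641) = 1.1547 > 0 → local minimum
  f''(-0.5359) = -1.1547 < 0 → local maximum

Critical points: x = -4 - 2*sqrt(3) ≈ -7.4641 (local minimum); x = -4 + 2*sqrt(3) ≈ -0.5359 (local maximum)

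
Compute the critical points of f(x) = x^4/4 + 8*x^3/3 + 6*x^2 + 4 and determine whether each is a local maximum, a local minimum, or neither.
f'(x) = x*(x^2 + 8*x + 12)

Solve f'(x) = 0:
  Factor: x^3 + 8*x^2 + 12*x = x*(x + 2)*(x + 6) = 0.
  ⇒ x = -6, -2, 0

f''(x) = 3*x^2 + 16*x + 12
Second-derivative test at each critical point:
  f''(-6) = 24 > 0 → local minimum
  f''(-2) = -8 < 0 → local maximum
  f''(0) = 12 > 0 → local minimum

Critical points: x = -6 (local minimum); x = -2 (local maximum); x = 0 (local minimum)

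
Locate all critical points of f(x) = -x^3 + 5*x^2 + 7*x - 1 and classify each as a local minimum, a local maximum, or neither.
f'(x) = -3*x^2 + 10*x + 7

Solve f'(x) = 0:
  3*x^2 - 10*x - 7 = 0 has no rational roots; quadratic formula: x = (10 ± √184)/6.
  ⇒ x = 5/3 - sqrt(46)/3 ≈ -0.5941, 5/3 + sqrt(46)/3 ≈ 3.9274

f''(x) = 10 - 6*x
Second-derivative test at each critical point:
  f''(-0.5941) = 13.5647 > 0 → local minimum
  f''(3.9274) = -13.5647 < 0 → local maximum

Critical points: x = 5/3 - sqrt(46)/3 ≈ -0.5941 (local minimum); x = 5/3 + sqrt(46)/3 ≈ 3.9274 (local maximum)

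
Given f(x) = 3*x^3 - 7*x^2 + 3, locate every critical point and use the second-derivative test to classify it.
f'(x) = x*(9*x - 14)

Solve f'(x) = 0:
  Factor: 9*x^2 - 14*x = x*(9*x - 14) = 0.
  ⇒ x = 0, 14/9

f''(x) = 18*x - 14
Second-derivative test at each critical point:
  f''(0) = -14 < 0 → local maximum
  f''(14/9) = 14 > 0 → local minimum

Critical points: x = 0 (local maximum); x = 14/9 (local minimum)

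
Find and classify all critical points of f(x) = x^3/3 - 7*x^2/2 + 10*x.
f'(x) = x^2 - 7*x + 10

Solve f'(x) = 0:
  Factor: x^2 - 7*x + 10 = (x - 5)*(x - 2) = 0.
  ⇒ x = 2, 5

f''(x) = 2*x - 7
Second-derivative test at each critical point:
  f''(2) = -3 < 0 → local maximum
  f''(5) = 3 > 0 → local minimum

Critical points: x = 2 (local maximum); x = 5 (local minimum)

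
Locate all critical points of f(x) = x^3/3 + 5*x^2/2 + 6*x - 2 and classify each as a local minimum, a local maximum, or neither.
f'(x) = x^2 + 5*x + 6

Solve f'(x) = 0:
  Factor: x^2 + 5*x + 6 = (x + 2)*(x + 3) = 0.
  ⇒ x = -3, -2

f''(x) = 2*x + 5
Second-derivative test at each critical point:
  f''(-3) = -1 < 0 → local maximum
  f''(-2) = 1 > 0 → local minimum

Critical points: x = -3 (local maximum); x = -2 (local minimum)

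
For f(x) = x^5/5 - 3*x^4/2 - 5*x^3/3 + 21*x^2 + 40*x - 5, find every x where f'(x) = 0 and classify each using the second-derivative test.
f'(x) = x^4 - 6*x^3 - 5*x^2 + 42*x + 40

Solve f'(x) = 0:
  Factor: x^4 - 6*x^3 - 5*x^2 + 42*x + 40 = (x - 5)*(x - 4)*(x + 1)*(x + 2) = 0.
  ⇒ x = -2, -1, 4, 5

f''(x) = 4*x^3 - 18*x^2 - 10*x + 42
Second-derivative test at each critical point:
  f''(-2) = -42 < 0 → local maximum
  f''(-1) = 30 > 0 → local minimum
  f''(4) = -30 < 0 → local maximum
  f''(5) = 42 > 0 → local minimum

Critical points: x = -2 (local maximum); x = -1 (local minimum); x = 4 (local maximum); x = 5 (local minimum)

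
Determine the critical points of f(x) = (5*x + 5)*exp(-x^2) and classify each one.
f'(x) = 5*(-2*x*(x + 1) + 1)*exp(-x^2)

Solve f'(x) = 0:
  f'(x) = (-10*x^2 - 10*x + 5)·exp(-x^2) and exp(-x^2) > 0 for every x, so f'(x) = 0 ⇔ -10*x^2 - 10*x + 5 = 0.
  Factor: -10*x^2 - 10*x + 5 = -5*(2*x^2 + 2*x - 1); 2*x^2 + 2*x - 1 = 0 has no rational roots; quadratic formula: x = (-2 ± √12)/4.
  ⇒ x = -sqrt(3)/2 - 1/2 ≈ -1.3660, -1/2 + sqrt(3)/2 ≈ 0.3660

f''(x) = 10*(2*x^2*(x + 1) - 3*x - 1)*exp(-x^2)
Second-derivative test at each critical point:
  f''(-1.3660) = 2.6801 > 0 → local minimum
  f''(0.3660) = -15.1487 < 0 → local maximum

Critical points: x = -sqrt(3)/2 - 1/2 ≈ -1.3660 (local minimum); x = -1/2 + sqrt(3)/2 ≈ 0.3660 (local maximum)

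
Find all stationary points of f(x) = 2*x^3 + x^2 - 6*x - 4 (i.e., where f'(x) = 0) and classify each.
f'(x) = 6*x^2 + 2*x - 6

Solve f'(x) = 0:
  Factor: 6*x^2 + 2*x - 6 = 2*(3*x^2 + x - 3); 3*x^2 + x - 3 = 0 has no rational roots; quadratic formula: x = (-1 ± √37)/6.
  ⇒ x = -sqrt(37)/6 - 1/6 ≈ -1.1805, -1/6 + sqrt(37)/6 ≈ 0.8471

f''(x) = 12*x + 2
Second-derivative test at each critical point:
  f''(-1.1805) = -12.1655 < 0 → local maximum
  f''(0.8471) = 12.1655 > 0 → local minimum

Critical points: x = -sqrt(37)/6 - 1/6 ≈ -1.1805 (local maximum); x = -1/6 + sqrt(37)/6 ≈ 0.8471 (local minimum)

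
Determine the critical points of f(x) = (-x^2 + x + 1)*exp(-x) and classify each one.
f'(x) = x*(x - 3)*exp(-x)

Solve f'(x) = 0:
  f'(x) = (x^2 - 3*x)·exp(-x) and exp(-x) > 0 for every x, so f'(x) = 0 ⇔ x^2 - 3*x = 0.
  Factor: x^2 - 3*x = x*(x - 3) = 0.
  ⇒ x = 0, 3

f''(x) = (-x^2 + 5*x - 3)*exp(-x)
Second-derivative test at each critical point:
  f''(0) = -3 < 0 → local maximum
  f''(3) = 0.1494 > 0 → local minimum

Critical points: x = 0 (local maximum); x = 3 (local minimum)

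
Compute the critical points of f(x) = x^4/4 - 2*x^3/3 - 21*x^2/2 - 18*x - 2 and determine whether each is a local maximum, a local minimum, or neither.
f'(x) = x^3 - 2*x^2 - 21*x - 18

Solve f'(x) = 0:
  Factor: x^3 - 2*x^2 - 21*x - 18 = (x - 6)*(x + 1)*(x + 3) = 0.
  ⇒ x = -3, -1, 6

f''(x) = 3*x^2 - 4*x - 21
Second-derivative test at each critical point:
  f''(-3) = 18 > 0 → local minimum
  f''(-1) = -14 < 0 → local maximum
  f''(6) = 63 > 0 → local minimum

Critical points: x = -3 (local minimum); x = -1 (local maximum); x = 6 (local minimum)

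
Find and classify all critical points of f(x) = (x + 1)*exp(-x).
f'(x) = -x*exp(-x)

Solve f'(x) = 0:
  f'(x) = (-x)·exp(-x) and exp(-x) > 0 for every x, so f'(x) = 0 ⇔ -x = 0.
  -x = 0.
  ⇒ x = 0

f''(x) = (x - 1)*exp(-x)
Second-derivative test at each critical point:
  f''(0) = -1 < 0 → local maximum

Critical points: x = 0 (local maximum)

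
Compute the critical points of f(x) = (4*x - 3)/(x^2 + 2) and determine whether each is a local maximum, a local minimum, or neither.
f'(x) = 2*(-2*x^2 + 3*x + 4)/(x^4 + 4*x^2 + 4)

Solve f'(x) = 0:
  f'(x) = -2*(2*x^2 - 3*x - 4)/(x^2 + 2)^2; the denominator is positive wherever f is defined, so f'(x) = 0 ⇔ -4*x^2 + 6*x + 8 = 0.
  Factor: -4*x^2 + 6*x + 8 = -2*(2*x^2 - 3*x - 4); 2*x^2 - 3*x - 4 = 0 has no rational roots; quadratic formula: x = (3 ± √41)/4.
  ⇒ x = 3/4 - sqrt(41)/4 ≈ -0.8508, 3/4 + sqrt(41)/4 ≈ 2.3508

f''(x) = 2*(4*x^2*(4*x - 3) + 3*(1 - 4*x)*(x^2 + 2))/(x^2 + 2)^3
Second-derivative test at each critical point:
  f''(-0.8508) = 1.7261 > 0 → local minimum
  f''(2.3508) = -0.2261 < 0 → local maximum

Critical points: x = 3/4 - sqrt(41)/4 ≈ -0.8508 (local minimum); x = 3/4 + sqrt(41)/4 ≈ 2.3508 (local maximum)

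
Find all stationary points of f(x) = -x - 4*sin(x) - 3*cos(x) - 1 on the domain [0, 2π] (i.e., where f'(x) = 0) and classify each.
f'(x) = 3*sin(x) - 4*cos(x) - 1

Solve f'(x) = 0 on [0, 2π]:
  f'(x) = 0 ⇔ 3*sin(x) - 4*cos(x) = 1. Write the left side as R·cos(x + φ) with R = √((-4)² + (-3)²) = 5, cos φ = -4/5, sin φ = -3/5; then cos(x + φ) = 1/5. Solve for x and keep the solutions lying in [0, 2π].
  ⇒ x = atan((3 + 8*sqrt(6))/(-4 + 6*sqrt(6))) ≈ 1.1287, atan((3 - 8*sqrt(6))/(-6*sqrt(6) - 4)) + pi ≈ 3.8675

f''(x) = 4*sin(x) + 3*cos(x)
Second-derivative test at each critical point:
  f''(1.1287) = 4.8990 > 0 → local minimum
  f''(3.8675) = -4.8990 < 0 → local maximum

Critical points: x = atan((3 + 8*sqrt(6))/(-4 + 6*sqrt(6))) ≈ 1.1287 (local minimum); x = atan((3 - 8*sqrt(6))/(-6*sqrt(6) - 4)) + pi ≈ 3.8675 (local maximum)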